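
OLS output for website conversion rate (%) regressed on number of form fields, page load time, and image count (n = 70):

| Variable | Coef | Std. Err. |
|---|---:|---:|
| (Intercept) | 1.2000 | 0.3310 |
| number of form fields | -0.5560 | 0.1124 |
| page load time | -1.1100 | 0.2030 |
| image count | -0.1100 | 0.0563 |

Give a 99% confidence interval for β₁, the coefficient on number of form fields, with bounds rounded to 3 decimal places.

(-0.854, -0.258)

Read off: b = -0.5560, SE = 0.1124 for number of form fields.
df = n − k − 1 = 70 − 3 − 1 = 66.
t* = t_{0.005, 66} = 2.652394.
Margin = t* × SE = 2.652394 × 0.1124 = 0.29813.
CI: -0.5560 ± 0.29813 → (-0.854, -0.258).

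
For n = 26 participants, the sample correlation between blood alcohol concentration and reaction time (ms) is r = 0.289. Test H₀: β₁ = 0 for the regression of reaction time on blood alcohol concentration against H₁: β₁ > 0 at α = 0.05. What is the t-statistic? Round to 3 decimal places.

t = 1.479

t = r·√(n − 2)/√(1 − r²) = 0.289·√24/√0.916479 = 1.479.
df = n − 2 = 24.
One-sided p ≈ 0.0761, which is ≥ 0.05, so fail to reject H₀.
The data do not give significant evidence of a linear association between blood alcohol concentration and reaction time.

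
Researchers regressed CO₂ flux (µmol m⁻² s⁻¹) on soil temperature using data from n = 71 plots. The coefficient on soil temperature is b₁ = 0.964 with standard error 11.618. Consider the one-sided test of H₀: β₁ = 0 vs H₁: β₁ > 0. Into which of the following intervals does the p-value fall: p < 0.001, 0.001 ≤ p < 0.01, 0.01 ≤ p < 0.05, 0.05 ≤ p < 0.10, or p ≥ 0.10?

p ≥ 0.10

t = 0.964 / 11.618 = 0.083.
df = n − 2 = 71 − 2 = 69.
One-sided p = P(T_{69} > t) ≈ 0.4671.
So p ≥ 0.10.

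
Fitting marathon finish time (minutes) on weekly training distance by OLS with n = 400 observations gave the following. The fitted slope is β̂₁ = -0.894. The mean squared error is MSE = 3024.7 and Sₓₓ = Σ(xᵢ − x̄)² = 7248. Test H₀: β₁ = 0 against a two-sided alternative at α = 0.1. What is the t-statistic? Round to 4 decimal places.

SE(β̂₁) = √(MSE/Sₓₓ) = √(3024.7/7248) = 0.645999.
t = -0.894 / 0.645999 = -1.3839.
df = n − 2 = 398.
Two-sided p ≈ 0.1672, which is ≥ 0.1, so fail to reject H₀.
The data do not give significant evidence of an association between weekly training distance and marathon finish time.

t = -1.3839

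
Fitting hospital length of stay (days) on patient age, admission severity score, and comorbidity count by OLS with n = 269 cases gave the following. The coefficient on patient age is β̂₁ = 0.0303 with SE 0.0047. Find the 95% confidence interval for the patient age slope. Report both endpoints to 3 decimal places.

(0.021, 0.040)

df = n − k − 1 = 269 − 3 − 1 = 265.
t* = t_{0.025, 265} = 1.968956.
Margin = t* × SE = 1.968956 × 0.0047 = 0.00925.
CI: 0.0303 ± 0.00925 → (0.021, 0.040).
With 95% confidence, each one-unit increase in patient age is associated with a change of between 0.021 and 0.040 days in hospital length of stay, holding the other predictors fixed.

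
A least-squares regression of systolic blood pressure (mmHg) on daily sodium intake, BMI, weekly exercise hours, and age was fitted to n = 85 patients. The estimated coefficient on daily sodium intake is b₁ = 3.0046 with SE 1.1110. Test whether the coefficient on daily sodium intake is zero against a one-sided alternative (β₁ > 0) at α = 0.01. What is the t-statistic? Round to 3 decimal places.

H₀: β₁ = 0 vs H₁: β₁ > 0.
t = (b₁ − β₁⁰)/SE = 3.0046 / 1.1110 = 2.704.
df = n − k − 1 = 85 − 4 − 1 = 80.
One-sided p ≈ 0.0042, which is < 0.01, so reject H₀.
There is evidence that the true slope on daily sodium intake is positive, holding the other predictors fixed.

t = 2.704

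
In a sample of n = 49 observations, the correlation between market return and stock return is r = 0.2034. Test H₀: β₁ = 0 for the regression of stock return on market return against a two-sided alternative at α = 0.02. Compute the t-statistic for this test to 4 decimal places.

t = r·√(n − 2)/√(1 − r²) = 0.2034·√47/√0.958628 = 1.4242.
df = n − 2 = 47.
Two-sided p ≈ 0.1610, which is ≥ 0.02, so fail to reject H₀.
The data do not give significant evidence of a linear association between market return and stock return.

t = 1.4242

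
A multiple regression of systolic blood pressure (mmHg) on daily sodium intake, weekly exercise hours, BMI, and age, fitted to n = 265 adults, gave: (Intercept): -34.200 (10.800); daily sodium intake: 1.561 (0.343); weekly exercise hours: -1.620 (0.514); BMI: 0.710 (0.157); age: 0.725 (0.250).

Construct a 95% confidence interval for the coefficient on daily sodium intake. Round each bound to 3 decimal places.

Read off: b = 1.561, SE = 0.343 for daily sodium intake.
df = n − k − 1 = 265 − 4 − 1 = 260.
t* = t_{0.025, 260} = 1.96913.
Margin = t* × SE = 1.96913 × 0.343 = 0.67541.
CI: 1.561 ± 0.67541 → (0.886, 2.236).

(0.886, 2.236)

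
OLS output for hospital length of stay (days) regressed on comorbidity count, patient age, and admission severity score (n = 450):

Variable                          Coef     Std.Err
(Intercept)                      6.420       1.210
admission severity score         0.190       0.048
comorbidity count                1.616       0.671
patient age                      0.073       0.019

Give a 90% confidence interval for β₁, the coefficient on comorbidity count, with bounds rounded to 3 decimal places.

(0.510, 2.722)

Read off: b = 1.616, SE = 0.671 for comorbidity count.
df = n − k − 1 = 450 − 3 − 1 = 446.
t* = t_{0.05, 446} = 1.648277.
Margin = t* × SE = 1.648277 × 0.671 = 1.10599.
CI: 1.616 ± 1.10599 → (0.510, 2.722).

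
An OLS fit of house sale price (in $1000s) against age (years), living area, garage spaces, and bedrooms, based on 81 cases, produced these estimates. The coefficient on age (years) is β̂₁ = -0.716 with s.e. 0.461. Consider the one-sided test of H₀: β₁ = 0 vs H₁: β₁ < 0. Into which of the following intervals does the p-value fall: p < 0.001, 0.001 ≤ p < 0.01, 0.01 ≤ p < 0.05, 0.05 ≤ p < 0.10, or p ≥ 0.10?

0.05 ≤ p < 0.10

t = -0.716 / 0.461 = -1.553.
df = n − k − 1 = 81 − 4 − 1 = 76.
One-sided p = P(T_{76} < t) ≈ 0.0623.
So 0.05 ≤ p < 0.10.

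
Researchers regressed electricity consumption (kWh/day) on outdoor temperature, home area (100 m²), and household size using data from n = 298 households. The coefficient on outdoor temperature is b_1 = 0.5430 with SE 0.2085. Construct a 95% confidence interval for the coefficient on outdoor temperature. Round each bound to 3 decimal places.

df = n − k − 1 = 298 − 3 − 1 = 294.
t* = t_{0.025, 294} = 1.968066.
Margin = t* × SE = 1.968066 × 0.2085 = 0.41034.
CI: 0.5430 ± 0.41034 → (0.133, 0.953).
With 95% confidence, each one-unit increase in outdoor temperature is associated with a change of between 0.133 and 0.953 kWh/day in electricity consumption, holding the other predictors fixed.

(0.133, 0.953)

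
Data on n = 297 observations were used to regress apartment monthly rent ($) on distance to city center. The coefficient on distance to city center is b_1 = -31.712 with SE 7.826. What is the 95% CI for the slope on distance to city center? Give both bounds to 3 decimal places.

df = n − 2 = 297 − 2 = 295.
t* = t_{0.025, 295} = 1.968038.
Margin = t* × SE = 1.968038 × 7.826 = 15.40187.
CI: -31.712 ± 15.40187 → (-47.114, -16.310).
With 95% confidence, each one-unit increase in distance to city center is associated with a change of between -47.114 and -16.310 $ in apartment monthly rent.

(-47.114, -16.310)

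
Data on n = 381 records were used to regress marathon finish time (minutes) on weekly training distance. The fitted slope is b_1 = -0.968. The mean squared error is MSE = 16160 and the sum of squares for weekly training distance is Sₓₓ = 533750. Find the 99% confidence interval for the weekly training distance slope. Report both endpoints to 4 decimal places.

SE(b_1) = √(MSE/Sₓₓ) = √(16160/533750) = 0.174001.
df = n − 2 = 379.
t* = t_{0.005, 379} = 2.588863.
Margin = t* × SE = 2.588863 × 0.174001 = 0.450465.
CI: -0.968 ± 0.450465 → (-1.4185, -0.5175).
With 99% confidence, each one-unit increase in weekly training distance is associated with a change of between -1.4185 and -0.5175 minutes in marathon finish time.

(-1.4185, -0.5175)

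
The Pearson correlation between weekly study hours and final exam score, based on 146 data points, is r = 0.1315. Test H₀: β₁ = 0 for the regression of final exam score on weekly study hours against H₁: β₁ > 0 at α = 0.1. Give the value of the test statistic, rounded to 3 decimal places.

t = 1.592

t = r·√(n − 2)/√(1 − r²) = 0.1315·√144/√0.982708 = 1.592.
df = n − 2 = 144.
One-sided p ≈ 0.0568, which is < 0.1, so reject H₀.
There is evidence of a linear association between weekly study hours and final exam score.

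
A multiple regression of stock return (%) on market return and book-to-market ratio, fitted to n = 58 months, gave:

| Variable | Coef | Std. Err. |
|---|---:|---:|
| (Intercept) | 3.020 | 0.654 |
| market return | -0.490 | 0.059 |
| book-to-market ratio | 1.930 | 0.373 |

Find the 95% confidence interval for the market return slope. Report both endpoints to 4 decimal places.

Read off: b = -0.490, SE = 0.059 for market return.
df = n − k − 1 = 58 − 2 − 1 = 55.
t* = t_{0.025, 55} = 2.004045.
Margin = t* × SE = 2.004045 × 0.059 = 0.118239.
CI: -0.490 ± 0.118239 → (-0.6082, -0.3718).

(-0.6082, -0.3718)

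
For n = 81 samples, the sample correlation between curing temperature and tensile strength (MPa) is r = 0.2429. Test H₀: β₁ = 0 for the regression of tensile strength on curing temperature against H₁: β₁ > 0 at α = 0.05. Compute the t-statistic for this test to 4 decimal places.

t = r·√(n − 2)/√(1 − r²) = 0.2429·√79/√0.941 = 2.2256.
df = n − 2 = 79.
One-sided p ≈ 0.0144, which is < 0.05, so reject H₀.
There is evidence of a linear association between curing temperature and tensile strength.

t = 2.2256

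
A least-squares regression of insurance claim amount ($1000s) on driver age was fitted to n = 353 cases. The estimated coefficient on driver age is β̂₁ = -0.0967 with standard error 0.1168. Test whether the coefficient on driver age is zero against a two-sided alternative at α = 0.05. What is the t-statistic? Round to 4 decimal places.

H₀: β₁ = 0 vs H₁: β₁ ≠ 0.
t = (β̂₁ − β₁⁰)/SE = -0.0967 / 0.1168 = -0.8279.
df = n − 2 = 353 − 2 = 351.
Two-sided p ≈ 0.4083, which is ≥ 0.05, so fail to reject H₀.
The data do not give significant evidence of an association between driver age and insurance claim amount.

t = -0.8279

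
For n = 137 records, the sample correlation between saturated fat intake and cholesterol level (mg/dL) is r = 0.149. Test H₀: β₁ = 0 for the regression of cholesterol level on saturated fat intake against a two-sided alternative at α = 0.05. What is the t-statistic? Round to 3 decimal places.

t = r·√(n − 2)/√(1 − r²) = 0.149·√135/√0.977799 = 1.751.
df = n − 2 = 135.
Two-sided p ≈ 0.0823, which is ≥ 0.05, so fail to reject H₀.
The data do not give significant evidence of a linear association between saturated fat intake and cholesterol level.

t = 1.751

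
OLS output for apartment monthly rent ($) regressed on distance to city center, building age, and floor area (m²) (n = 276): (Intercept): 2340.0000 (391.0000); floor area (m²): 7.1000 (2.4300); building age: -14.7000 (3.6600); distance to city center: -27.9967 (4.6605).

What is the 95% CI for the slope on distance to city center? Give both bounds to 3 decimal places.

(-37.172, -18.821)

Read off: b = -27.9967, SE = 4.6605 for distance to city center.
df = n − k − 1 = 276 − 3 − 1 = 272.
t* = t_{0.025, 272} = 1.968724.
Margin = t* × SE = 1.968724 × 4.6605 = 9.17524.
CI: -27.9967 ± 9.17524 → (-37.172, -18.821).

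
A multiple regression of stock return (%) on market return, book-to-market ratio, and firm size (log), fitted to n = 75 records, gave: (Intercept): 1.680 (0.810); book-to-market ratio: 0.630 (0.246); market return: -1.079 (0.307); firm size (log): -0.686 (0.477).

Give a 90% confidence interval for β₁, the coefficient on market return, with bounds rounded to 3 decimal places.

Read off: b = -1.079, SE = 0.307 for market return.
df = n − k − 1 = 75 − 3 − 1 = 71.
t* = t_{0.05, 71} = 1.6666.
Margin = t* × SE = 1.6666 × 0.307 = 0.51165.
CI: -1.079 ± 0.51165 → (-1.591, -0.567).

(-1.591, -0.567)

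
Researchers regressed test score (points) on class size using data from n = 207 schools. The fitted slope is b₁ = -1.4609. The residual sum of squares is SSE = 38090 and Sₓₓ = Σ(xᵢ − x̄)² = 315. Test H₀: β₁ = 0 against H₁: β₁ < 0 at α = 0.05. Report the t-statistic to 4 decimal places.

MSE = SSE/(n − 2) = 38090/205 = 185.805.
SE(b₁) = √(MSE/Sₓₓ) = √(185.805/315) = 0.768021.
t = -1.4609 / 0.768021 = -1.9022.
df = n − 2 = 205.
One-sided p ≈ 0.0293, which is < 0.05, so reject H₀.
There is evidence that the true slope on class size is negative.

t = -1.9022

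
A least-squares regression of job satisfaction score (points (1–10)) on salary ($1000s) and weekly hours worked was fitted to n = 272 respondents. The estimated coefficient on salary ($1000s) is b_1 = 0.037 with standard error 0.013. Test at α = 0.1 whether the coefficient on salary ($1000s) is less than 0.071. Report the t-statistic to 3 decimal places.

t = -2.615

H₀: β₁ = 0.071 vs H₁: β₁ < 0.071.
t = (b_1 − β₁⁰)/SE = (0.037 − 0.071) / 0.013 = -2.615.
df = n − k − 1 = 272 − 2 − 1 = 269.
One-sided p ≈ 0.0047, which is < 0.1, so reject H₀.
There is evidence that the true slope on salary ($1000s) is below 0.071 points (1–10) per unit, holding the other predictors fixed.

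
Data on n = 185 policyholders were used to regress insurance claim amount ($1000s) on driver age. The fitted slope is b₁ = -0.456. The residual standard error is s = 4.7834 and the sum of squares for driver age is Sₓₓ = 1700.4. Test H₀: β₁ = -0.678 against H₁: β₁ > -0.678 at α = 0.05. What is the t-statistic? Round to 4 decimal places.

t = 1.9138

SE(b₁) = s/√Sₓₓ = 4.7834/√1700.4 = 0.116001.
t = (-0.456 − (-0.678)) / 0.116001 = 1.9138.
df = n − 2 = 183.
One-sided p ≈ 0.0286, which is < 0.05, so reject H₀.
There is evidence that the true slope on driver age exceeds -0.678 $1000s per unit.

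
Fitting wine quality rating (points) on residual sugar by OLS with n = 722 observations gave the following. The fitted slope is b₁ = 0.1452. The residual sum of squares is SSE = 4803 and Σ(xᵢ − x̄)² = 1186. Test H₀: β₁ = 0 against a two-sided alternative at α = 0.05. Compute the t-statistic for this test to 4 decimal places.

MSE = SSE/(n − 2) = 4803/720 = 6.67083.
SE(b₁) = √(MSE/Sₓₓ) = √(6.67083/1186) = 0.0749977.
t = 0.1452 / 0.0749977 = 1.9361.
df = n − 2 = 720.
Two-sided p ≈ 0.0533, which is ≥ 0.05, so fail to reject H₀.
The data do not give significant evidence of an association between residual sugar and wine quality rating.

t = 1.9361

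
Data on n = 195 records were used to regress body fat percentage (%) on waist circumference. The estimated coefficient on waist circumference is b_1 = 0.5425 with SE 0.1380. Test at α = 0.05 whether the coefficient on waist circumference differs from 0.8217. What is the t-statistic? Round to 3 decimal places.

H₀: β₁ = 0.8217 vs H₁: β₁ ≠ 0.8217.
t = (b_1 − β₁⁰)/SE = (0.5425 − 0.8217) / 0.1380 = -2.023.
df = n − 2 = 195 − 2 = 193.
Two-sided p ≈ 0.0444, which is < 0.05, so reject H₀.
There is evidence that the true slope on waist circumference differs from 0.8217 % per unit.

t = -2.023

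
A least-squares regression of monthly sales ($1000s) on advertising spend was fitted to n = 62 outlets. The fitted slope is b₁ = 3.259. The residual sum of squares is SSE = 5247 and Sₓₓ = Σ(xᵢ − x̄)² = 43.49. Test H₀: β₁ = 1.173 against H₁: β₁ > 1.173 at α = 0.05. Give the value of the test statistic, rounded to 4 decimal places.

MSE = SSE/(n − 2) = 5247/60 = 87.45.
SE(b₁) = √(MSE/Sₓₓ) = √(87.45/43.49) = 1.41803.
t = (3.259 − 1.173) / 1.41803 = 1.4711.
df = n − 2 = 60.
One-sided p ≈ 0.0733, which is ≥ 0.05, so fail to reject H₀.
The data do not give significant evidence that the true slope on advertising spend exceeds 1.173 $1000s per unit.

t = 1.4711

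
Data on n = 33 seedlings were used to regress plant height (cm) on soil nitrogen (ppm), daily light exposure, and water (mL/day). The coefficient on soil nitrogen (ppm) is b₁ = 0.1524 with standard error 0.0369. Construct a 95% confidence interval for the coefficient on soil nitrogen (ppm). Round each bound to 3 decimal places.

df = n − k − 1 = 33 − 3 − 1 = 29.
t* = t_{0.025, 29} = 2.04523.
Margin = t* × SE = 2.04523 × 0.0369 = 0.07547.
CI: 0.1524 ± 0.07547 → (0.077, 0.228).
With 95% confidence, each one-unit increase in soil nitrogen (ppm) is associated with a change of between 0.077 and 0.228 cm in plant height, holding the other predictors fixed.

(0.077, 0.228)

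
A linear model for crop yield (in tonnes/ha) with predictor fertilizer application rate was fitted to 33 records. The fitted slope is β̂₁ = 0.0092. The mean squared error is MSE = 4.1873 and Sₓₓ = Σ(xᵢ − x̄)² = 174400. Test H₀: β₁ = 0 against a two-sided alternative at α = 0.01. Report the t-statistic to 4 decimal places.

t = 1.8776

SE(β̂₁) = √(MSE/Sₓₓ) = √(4.1873/174400) = 0.00489997.
t = 0.0092 / 0.00489997 = 1.8776.
df = n − 2 = 31.
Two-sided p ≈ 0.0699, which is ≥ 0.01, so fail to reject H₀.
The data do not give significant evidence of an association between fertilizer application rate and crop yield.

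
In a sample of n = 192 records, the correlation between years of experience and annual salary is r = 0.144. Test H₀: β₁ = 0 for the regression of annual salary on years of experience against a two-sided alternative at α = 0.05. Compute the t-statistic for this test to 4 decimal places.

t = 2.0058

t = r·√(n − 2)/√(1 − r²) = 0.144·√190/√0.979264 = 2.0058.
df = n − 2 = 190.
Two-sided p ≈ 0.0463, which is < 0.05, so reject H₀.
There is evidence of a linear association between years of experience and annual salary.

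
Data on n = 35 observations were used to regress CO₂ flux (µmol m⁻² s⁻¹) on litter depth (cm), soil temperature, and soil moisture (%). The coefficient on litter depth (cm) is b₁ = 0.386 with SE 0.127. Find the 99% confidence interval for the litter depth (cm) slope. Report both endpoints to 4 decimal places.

(0.0375, 0.7345)

df = n − k − 1 = 35 − 3 − 1 = 31.
t* = t_{0.005, 31} = 2.744042.
Margin = t* × SE = 2.744042 × 0.127 = 0.348493.
CI: 0.386 ± 0.348493 → (0.0375, 0.7345).
With 99% confidence, each one-unit increase in litter depth (cm) is associated with a change of between 0.0375 and 0.7345 µmol m⁻² s⁻¹ in CO₂ flux, holding the other predictors fixed.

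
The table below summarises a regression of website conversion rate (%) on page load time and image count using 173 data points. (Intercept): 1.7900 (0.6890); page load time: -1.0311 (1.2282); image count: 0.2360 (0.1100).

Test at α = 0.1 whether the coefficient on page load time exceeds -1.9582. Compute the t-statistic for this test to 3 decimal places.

t = 0.755

Read off: b = -1.0311, SE = 1.2282 for page load time.
H₀: β₁ = -1.9582 vs H₁: β₁ > -1.9582.
t = (-1.0311 − (-1.9582)) / 1.2282 = 0.755.
df = n − k − 1 = 173 − 2 − 1 = 170.
One-sided p ≈ 0.2257, which is ≥ 0.1, so fail to reject H₀.
The data do not give significant evidence that the true slope on page load time exceeds -1.9582 % per unit, holding the other predictors fixed.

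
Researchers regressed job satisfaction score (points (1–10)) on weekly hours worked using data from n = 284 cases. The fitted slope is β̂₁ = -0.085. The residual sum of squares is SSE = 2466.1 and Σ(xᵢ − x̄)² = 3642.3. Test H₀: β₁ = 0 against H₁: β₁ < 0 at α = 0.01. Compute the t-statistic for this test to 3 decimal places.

MSE = SSE/(n − 2) = 2466.1/282 = 8.74504.
SE(β̂₁) = √(MSE/Sₓₓ) = √(8.74504/3642.3) = 0.0489996.
t = -0.085 / 0.0489996 = -1.735.
df = n − 2 = 282.
One-sided p ≈ 0.0419, which is ≥ 0.01, so fail to reject H₀.
The data do not give significant evidence that the true slope on weekly hours worked is negative.

t = -1.735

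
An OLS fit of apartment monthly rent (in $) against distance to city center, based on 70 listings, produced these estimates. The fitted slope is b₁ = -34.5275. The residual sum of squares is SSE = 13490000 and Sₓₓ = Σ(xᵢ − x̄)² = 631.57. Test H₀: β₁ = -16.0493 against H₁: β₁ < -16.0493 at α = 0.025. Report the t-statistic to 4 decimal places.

t = -1.0426

MSE = SSE/(n − 2) = 13490000/68 = 198382.
SE(b₁) = √(MSE/Sₓₓ) = √(198382/631.57) = 17.7231.
t = (-34.5275 − (-16.0493)) / 17.7231 = -1.0426.
df = n − 2 = 68.
One-sided p ≈ 0.1504, which is ≥ 0.025, so fail to reject H₀.
The data do not give significant evidence that the true slope on distance to city center is below -16.0493 $ per unit.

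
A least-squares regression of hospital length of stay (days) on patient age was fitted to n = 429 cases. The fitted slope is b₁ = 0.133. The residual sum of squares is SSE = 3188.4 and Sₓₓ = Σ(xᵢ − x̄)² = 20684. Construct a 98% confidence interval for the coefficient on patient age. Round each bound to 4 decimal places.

(0.0886, 0.1774)

MSE = SSE/(n − 2) = 3188.4/427 = 7.46698.
SE(b₁) = √(MSE/Sₓₓ) = √(7.46698/20684) = 0.0190001.
df = n − 2 = 427.
t* = t_{0.01, 427} = 2.335113.
Margin = t* × SE = 2.335113 × 0.0190001 = 0.044367.
CI: 0.133 ± 0.044367 → (0.0886, 0.1774).
With 98% confidence, each one-unit increase in patient age is associated with a change of between 0.0886 and 0.1774 days in hospital length of stay.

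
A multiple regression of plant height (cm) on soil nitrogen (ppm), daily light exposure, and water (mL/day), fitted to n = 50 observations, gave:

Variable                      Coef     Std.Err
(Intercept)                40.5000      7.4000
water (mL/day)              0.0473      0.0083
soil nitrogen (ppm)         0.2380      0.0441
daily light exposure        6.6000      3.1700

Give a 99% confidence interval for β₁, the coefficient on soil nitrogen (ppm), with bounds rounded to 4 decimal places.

Read off: b = 0.2380, SE = 0.0441 for soil nitrogen (ppm).
df = n − k − 1 = 50 − 3 − 1 = 46.
t* = t_{0.005, 46} = 2.687013.
Margin = t* × SE = 2.687013 × 0.0441 = 0.118497.
CI: 0.2380 ± 0.118497 → (0.1195, 0.3565).

(0.1195, 0.3565)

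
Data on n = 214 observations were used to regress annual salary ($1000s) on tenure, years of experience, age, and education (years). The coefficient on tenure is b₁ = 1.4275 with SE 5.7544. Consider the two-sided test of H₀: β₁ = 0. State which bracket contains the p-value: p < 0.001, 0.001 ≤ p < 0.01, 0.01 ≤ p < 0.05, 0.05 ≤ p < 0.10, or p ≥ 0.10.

t = 1.4275 / 5.7544 = 0.248.
df = n − k − 1 = 214 − 4 − 1 = 209.
Two-sided p = 2·P(T_{209} > |t|) ≈ 0.8043.
So p ≥ 0.10.

p ≥ 0.10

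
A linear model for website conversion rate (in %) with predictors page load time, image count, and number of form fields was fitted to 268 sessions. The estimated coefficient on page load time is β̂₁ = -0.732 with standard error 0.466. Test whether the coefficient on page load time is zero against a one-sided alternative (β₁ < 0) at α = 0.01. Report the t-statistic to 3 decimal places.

t = -1.571

H₀: β₁ = 0 vs H₁: β₁ < 0.
t = (β̂₁ − β₁⁰)/SE = -0.732 / 0.466 = -1.571.
df = n − k − 1 = 268 − 3 − 1 = 264.
One-sided p ≈ 0.0587, which is ≥ 0.01, so fail to reject H₀.
The data do not give significant evidence that the true slope on page load time is negative, holding the other predictors fixed.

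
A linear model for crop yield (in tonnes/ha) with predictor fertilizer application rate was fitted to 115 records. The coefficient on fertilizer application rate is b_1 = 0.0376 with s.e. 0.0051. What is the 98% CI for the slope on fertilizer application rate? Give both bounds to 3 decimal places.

df = n − 2 = 115 − 2 = 113.
t* = t_{0.01, 113} = 2.359801.
Margin = t* × SE = 2.359801 × 0.0051 = 0.01203.
CI: 0.0376 ± 0.01203 → (0.026, 0.050).
With 98% confidence, each one-unit increase in fertilizer application rate is associated with a change of between 0.026 and 0.050 tonnes/ha in crop yield.

(0.026, 0.050)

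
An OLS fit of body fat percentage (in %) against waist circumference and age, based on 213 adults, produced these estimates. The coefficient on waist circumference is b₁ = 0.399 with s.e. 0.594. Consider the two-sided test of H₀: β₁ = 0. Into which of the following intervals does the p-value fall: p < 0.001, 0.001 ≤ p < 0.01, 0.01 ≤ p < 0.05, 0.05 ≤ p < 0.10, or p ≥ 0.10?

p ≥ 0.10

t = 0.399 / 0.594 = 0.672.
df = n − k − 1 = 213 − 2 − 1 = 210.
Two-sided p = 2·P(T_{210} > |t|) ≈ 0.5025.
So p ≥ 0.10.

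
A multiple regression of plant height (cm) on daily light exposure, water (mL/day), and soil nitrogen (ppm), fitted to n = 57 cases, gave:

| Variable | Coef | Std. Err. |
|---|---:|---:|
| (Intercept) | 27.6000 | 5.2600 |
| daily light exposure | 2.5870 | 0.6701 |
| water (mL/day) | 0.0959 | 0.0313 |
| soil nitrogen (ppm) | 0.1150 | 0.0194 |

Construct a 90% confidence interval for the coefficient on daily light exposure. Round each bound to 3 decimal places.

(1.465, 3.709)

Read off: b = 2.5870, SE = 0.6701 for daily light exposure.
df = n − k − 1 = 57 − 3 − 1 = 53.
t* = t_{0.05, 53} = 1.674116.
Margin = t* × SE = 1.674116 × 0.6701 = 1.12183.
CI: 2.5870 ± 1.12183 → (1.465, 3.709).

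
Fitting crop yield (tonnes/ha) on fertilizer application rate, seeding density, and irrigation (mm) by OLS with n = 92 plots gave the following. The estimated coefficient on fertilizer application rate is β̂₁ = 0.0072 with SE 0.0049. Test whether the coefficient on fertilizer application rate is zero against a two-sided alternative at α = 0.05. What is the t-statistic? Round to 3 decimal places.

H₀: β₁ = 0 vs H₁: β₁ ≠ 0.
t = (β̂₁ − β₁⁰)/SE = 0.0072 / 0.0049 = 1.469.
df = n − k − 1 = 92 − 3 − 1 = 88.
Two-sided p ≈ 0.1453, which is ≥ 0.05, so fail to reject H₀.
The data do not give significant evidence of an association between fertilizer application rate and crop yield, after adjusting for the other predictors.

t = 1.469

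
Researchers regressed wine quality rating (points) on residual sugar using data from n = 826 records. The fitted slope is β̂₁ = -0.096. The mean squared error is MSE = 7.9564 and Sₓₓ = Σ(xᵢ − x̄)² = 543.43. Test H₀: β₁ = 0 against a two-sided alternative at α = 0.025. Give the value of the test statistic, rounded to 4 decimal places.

t = -0.7934

SE(β̂₁) = √(MSE/Sₓₓ) = √(7.9564/543.43) = 0.121.
t = -0.096 / 0.121 = -0.7934.
df = n − 2 = 824.
Two-sided p ≈ 0.4278, which is ≥ 0.025, so fail to reject H₀.
The data do not give significant evidence of an association between residual sugar and wine quality rating.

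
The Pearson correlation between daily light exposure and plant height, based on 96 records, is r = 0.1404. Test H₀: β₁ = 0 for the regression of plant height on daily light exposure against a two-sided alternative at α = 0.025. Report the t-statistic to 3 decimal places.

t = 1.375

t = r·√(n − 2)/√(1 − r²) = 0.1404·√94/√0.980288 = 1.375.
df = n − 2 = 94.
Two-sided p ≈ 0.1724, which is ≥ 0.025, so fail to reject H₀.
The data do not give significant evidence of a linear association between daily light exposure and plant height.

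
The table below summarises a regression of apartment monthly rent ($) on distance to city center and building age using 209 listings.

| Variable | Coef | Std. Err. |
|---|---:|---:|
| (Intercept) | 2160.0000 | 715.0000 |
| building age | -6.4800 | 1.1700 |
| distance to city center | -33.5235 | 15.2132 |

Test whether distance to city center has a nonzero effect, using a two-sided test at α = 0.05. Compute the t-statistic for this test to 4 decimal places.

t = -2.2036

Read off: b = -33.5235, SE = 15.2132 for distance to city center.
H₀: β₁ = 0 vs H₁: β₁ ≠ 0.
t = -33.5235 / 15.2132 = -2.2036.
df = n − k − 1 = 209 − 2 − 1 = 206.
Two-sided p ≈ 0.0287, which is < 0.05, so reject H₀.
There is evidence that distance to city center is associated with apartment monthly rent, holding the other predictors fixed.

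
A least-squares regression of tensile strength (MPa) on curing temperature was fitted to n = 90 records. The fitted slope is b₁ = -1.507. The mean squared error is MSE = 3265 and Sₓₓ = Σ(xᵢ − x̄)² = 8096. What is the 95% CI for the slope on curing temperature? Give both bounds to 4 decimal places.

(-2.7690, -0.2450)

SE(b₁) = √(MSE/Sₓₓ) = √(3265/8096) = 0.635048.
df = n − 2 = 88.
t* = t_{0.025, 88} = 1.98729.
Margin = t* × SE = 1.98729 × 0.635048 = 1.262024.
CI: -1.507 ± 1.262024 → (-2.7690, -0.2450).
With 95% confidence, each one-unit increase in curing temperature is associated with a change of between -2.7690 and -0.2450 MPa in tensile strength.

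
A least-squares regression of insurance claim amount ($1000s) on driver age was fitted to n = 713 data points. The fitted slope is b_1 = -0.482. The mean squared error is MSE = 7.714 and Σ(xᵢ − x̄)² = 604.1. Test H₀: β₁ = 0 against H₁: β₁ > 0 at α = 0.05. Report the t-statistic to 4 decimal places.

t = -4.2654

SE(b_1) = √(MSE/Sₓₓ) = √(7.714/604.1) = 0.113002.
t = -0.482 / 0.113002 = -4.2654.
df = n − 2 = 711.
One-sided p ≈ 1.0000, which is ≥ 0.05, so fail to reject H₀.
The data do not give significant evidence that the true slope on driver age is positive.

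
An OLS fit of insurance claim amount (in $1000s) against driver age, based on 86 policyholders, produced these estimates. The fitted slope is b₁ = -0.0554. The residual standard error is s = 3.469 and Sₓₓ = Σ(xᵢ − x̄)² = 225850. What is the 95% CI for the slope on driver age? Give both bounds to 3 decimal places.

(-0.070, -0.041)

SE(b₁) = s/√Sₓₓ = 3.469/√225850 = 0.00729952.
df = n − 2 = 84.
t* = t_{0.025, 84} = 1.98861.
Margin = t* × SE = 1.98861 × 0.00729952 = 0.01452.
CI: -0.0554 ± 0.01452 → (-0.070, -0.041).
With 95% confidence, each one-unit increase in driver age is associated with a change of between -0.070 and -0.041 $1000s in insurance claim amount.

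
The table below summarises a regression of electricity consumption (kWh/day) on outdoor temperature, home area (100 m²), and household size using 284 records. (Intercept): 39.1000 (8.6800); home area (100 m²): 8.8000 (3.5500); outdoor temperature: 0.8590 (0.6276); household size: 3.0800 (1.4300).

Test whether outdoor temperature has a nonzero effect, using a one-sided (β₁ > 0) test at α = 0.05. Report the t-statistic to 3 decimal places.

Read off: b = 0.8590, SE = 0.6276 for outdoor temperature.
H₀: β₁ = 0 vs H₁: β₁ > 0.
t = 0.8590 / 0.6276 = 1.369.
df = n − k − 1 = 284 − 3 − 1 = 280.
One-sided p ≈ 0.0861, which is ≥ 0.05, so fail to reject H₀.
The data do not give significant evidence that the true slope on outdoor temperature is positive, holding the other predictors fixed.

t = 1.369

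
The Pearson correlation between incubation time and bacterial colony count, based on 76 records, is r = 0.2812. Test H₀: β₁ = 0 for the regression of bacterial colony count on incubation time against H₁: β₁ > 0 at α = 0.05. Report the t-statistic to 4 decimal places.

t = 2.5207

t = r·√(n − 2)/√(1 − r²) = 0.2812·√74/√0.920927 = 2.5207.
df = n − 2 = 74.
One-sided p ≈ 0.0069, which is < 0.05, so reject H₀.
There is evidence of a linear association between incubation time and bacterial colony count.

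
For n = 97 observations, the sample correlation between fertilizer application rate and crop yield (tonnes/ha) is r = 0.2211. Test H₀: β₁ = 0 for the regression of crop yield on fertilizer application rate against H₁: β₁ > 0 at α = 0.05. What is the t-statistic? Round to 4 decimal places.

t = 2.2097

t = r·√(n − 2)/√(1 − r²) = 0.2211·√95/√0.951115 = 2.2097.
df = n − 2 = 95.
One-sided p ≈ 0.0148, which is < 0.05, so reject H₀.
There is evidence of a linear association between fertilizer application rate and crop yield.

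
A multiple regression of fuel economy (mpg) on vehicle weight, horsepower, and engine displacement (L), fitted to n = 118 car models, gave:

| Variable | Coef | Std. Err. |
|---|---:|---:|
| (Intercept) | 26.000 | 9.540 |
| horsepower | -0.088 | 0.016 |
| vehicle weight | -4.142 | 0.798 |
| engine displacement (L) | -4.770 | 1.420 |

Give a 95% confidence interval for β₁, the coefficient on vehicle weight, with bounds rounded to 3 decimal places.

Read off: b = -4.142, SE = 0.798 for vehicle weight.
df = n − k − 1 = 118 − 3 − 1 = 114.
t* = t_{0.025, 114} = 1.980992.
Margin = t* × SE = 1.980992 × 0.798 = 1.58083.
CI: -4.142 ± 1.58083 → (-5.723, -2.561).

(-5.723, -2.561)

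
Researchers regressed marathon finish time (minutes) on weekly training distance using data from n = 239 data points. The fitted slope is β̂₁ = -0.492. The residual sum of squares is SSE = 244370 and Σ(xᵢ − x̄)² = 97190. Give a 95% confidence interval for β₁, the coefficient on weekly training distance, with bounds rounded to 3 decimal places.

MSE = SSE/(n − 2) = 244370/237 = 1031.1.
SE(β̂₁) = √(MSE/Sₓₓ) = √(1031.1/97190) = 0.103.
df = n − 2 = 237.
t* = t_{0.025, 237} = 1.970024.
Margin = t* × SE = 1.970024 × 0.103 = 0.20291.
CI: -0.492 ± 0.20291 → (-0.695, -0.289).
With 95% confidence, each one-unit increase in weekly training distance is associated with a change of between -0.695 and -0.289 minutes in marathon finish time.

(-0.695, -0.289)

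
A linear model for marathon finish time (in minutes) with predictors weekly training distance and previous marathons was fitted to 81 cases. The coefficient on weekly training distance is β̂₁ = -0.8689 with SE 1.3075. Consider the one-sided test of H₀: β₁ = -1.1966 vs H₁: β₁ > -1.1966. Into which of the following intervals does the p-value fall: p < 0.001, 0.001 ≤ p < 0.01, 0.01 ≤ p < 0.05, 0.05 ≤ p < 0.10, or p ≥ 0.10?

t = (-0.8689 − (-1.1966)) / 1.3075 = 0.251.
df = n − k − 1 = 81 − 2 − 1 = 78.
One-sided p = P(T_{78} > t) ≈ 0.4014.
So p ≥ 0.10.

p ≥ 0.10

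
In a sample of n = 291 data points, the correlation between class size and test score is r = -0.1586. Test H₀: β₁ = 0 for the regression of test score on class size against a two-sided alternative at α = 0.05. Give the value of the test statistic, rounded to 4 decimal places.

t = -2.7308

t = r·√(n − 2)/√(1 − r²) = -0.1586·√289/√0.974846 = -2.7308.
df = n − 2 = 289.
Two-sided p ≈ 0.0067, which is < 0.05, so reject H₀.
There is evidence of a linear association between class size and test score.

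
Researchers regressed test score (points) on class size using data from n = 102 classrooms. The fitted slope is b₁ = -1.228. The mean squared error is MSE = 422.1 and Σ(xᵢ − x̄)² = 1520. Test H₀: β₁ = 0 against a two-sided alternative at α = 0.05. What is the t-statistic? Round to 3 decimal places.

t = -2.330

SE(b₁) = √(MSE/Sₓₓ) = √(422.1/1520) = 0.52697.
t = -1.228 / 0.52697 = -2.330.
df = n − 2 = 100.
Two-sided p ≈ 0.0218, which is < 0.05, so reject H₀.
There is evidence that class size is associated with test score.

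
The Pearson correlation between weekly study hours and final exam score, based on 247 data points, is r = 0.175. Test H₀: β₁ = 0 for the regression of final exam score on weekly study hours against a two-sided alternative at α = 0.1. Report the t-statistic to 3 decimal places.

t = 2.782

t = r·√(n − 2)/√(1 − r²) = 0.175·√245/√0.969375 = 2.782.
df = n − 2 = 245.
Two-sided p ≈ 0.0058, which is < 0.1, so reject H₀.
There is evidence of a linear association between weekly study hours and final exam score.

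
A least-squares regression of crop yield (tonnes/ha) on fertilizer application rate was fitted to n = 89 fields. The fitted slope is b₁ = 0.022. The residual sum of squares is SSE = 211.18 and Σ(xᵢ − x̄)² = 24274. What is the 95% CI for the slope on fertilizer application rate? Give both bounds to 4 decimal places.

MSE = SSE/(n − 2) = 211.18/87 = 2.42736.
SE(b₁) = √(MSE/Sₓₓ) = √(2.42736/24274) = 0.00999991.
df = n − 2 = 87.
t* = t_{0.025, 87} = 1.987608.
Margin = t* × SE = 1.987608 × 0.00999991 = 0.019876.
CI: 0.022 ± 0.019876 → (0.0021, 0.0419).
With 95% confidence, each one-unit increase in fertilizer application rate is associated with a change of between 0.0021 and 0.0419 tonnes/ha in crop yield.

(0.0021, 0.0419)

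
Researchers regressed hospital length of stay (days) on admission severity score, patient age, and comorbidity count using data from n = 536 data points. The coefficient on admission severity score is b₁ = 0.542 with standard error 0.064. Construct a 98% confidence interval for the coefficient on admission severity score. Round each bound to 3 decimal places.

df = n − k − 1 = 536 − 3 − 1 = 532.
t* = t_{0.01, 532} = 2.333378.
Margin = t* × SE = 2.333378 × 0.064 = 0.14934.
CI: 0.542 ± 0.14934 → (0.393, 0.691).
With 98% confidence, each one-unit increase in admission severity score is associated with a change of between 0.393 and 0.691 days in hospital length of stay, holding the other predictors fixed.

(0.393, 0.691)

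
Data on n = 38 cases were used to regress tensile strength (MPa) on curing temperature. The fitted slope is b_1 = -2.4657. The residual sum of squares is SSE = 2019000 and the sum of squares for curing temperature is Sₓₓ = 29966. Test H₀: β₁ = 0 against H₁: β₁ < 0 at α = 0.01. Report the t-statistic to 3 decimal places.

MSE = SSE/(n − 2) = 2019000/36 = 56083.3.
SE(b_1) = √(MSE/Sₓₓ) = √(56083.3/29966) = 1.36805.
t = -2.4657 / 1.36805 = -1.802.
df = n − 2 = 36.
One-sided p ≈ 0.0399, which is ≥ 0.01, so fail to reject H₀.
The data do not give significant evidence that the true slope on curing temperature is negative.

t = -1.802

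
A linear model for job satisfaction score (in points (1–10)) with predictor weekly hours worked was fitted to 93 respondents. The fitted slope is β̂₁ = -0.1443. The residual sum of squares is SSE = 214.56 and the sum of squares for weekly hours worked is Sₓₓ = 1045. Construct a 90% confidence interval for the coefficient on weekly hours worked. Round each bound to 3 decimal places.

(-0.223, -0.065)

MSE = SSE/(n − 2) = 214.56/91 = 2.3578.
SE(β̂₁) = √(MSE/Sₓₓ) = √(2.3578/1045) = 0.0475002.
df = n − 2 = 91.
t* = t_{0.05, 91} = 1.661771.
Margin = t* × SE = 1.661771 × 0.0475002 = 0.07893.
CI: -0.1443 ± 0.07893 → (-0.223, -0.065).
With 90% confidence, each one-unit increase in weekly hours worked is associated with a change of between -0.223 and -0.065 points (1–10) in job satisfaction score.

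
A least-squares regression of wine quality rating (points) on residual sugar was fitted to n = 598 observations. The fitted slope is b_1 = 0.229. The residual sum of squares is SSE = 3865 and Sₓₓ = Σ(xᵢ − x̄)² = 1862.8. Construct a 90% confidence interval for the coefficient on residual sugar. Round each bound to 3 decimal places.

(0.132, 0.326)

MSE = SSE/(n − 2) = 3865/596 = 6.4849.
SE(b_1) = √(MSE/Sₓₓ) = √(6.4849/1862.8) = 0.0590022.
df = n − 2 = 596.
t* = t_{0.05, 596} = 1.647414.
Margin = t* × SE = 1.647414 × 0.0590022 = 0.09720.
CI: 0.229 ± 0.09720 → (0.132, 0.326).
With 90% confidence, each one-unit increase in residual sugar is associated with a change of between 0.132 and 0.326 points in wine quality rating.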